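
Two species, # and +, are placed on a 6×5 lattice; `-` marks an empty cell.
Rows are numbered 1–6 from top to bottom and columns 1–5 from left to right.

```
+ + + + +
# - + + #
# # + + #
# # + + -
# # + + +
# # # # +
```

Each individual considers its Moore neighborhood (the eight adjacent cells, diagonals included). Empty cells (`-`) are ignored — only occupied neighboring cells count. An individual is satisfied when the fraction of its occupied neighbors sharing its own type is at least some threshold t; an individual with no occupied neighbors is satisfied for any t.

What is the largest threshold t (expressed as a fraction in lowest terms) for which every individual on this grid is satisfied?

1/5

Row 1: (1,1)+ 1/2 · (1,2)+ 3/4 · (1,3)+ 4/4 · (1,4)+ 4/5 · (1,5)+ 2/3
Row 2: (2,1)# 2/4 · (2,3)+ 6/7 · (2,4)+ 6/8 · (2,5)# 1/5
Row 3: (3,1)# 4/4 · (3,2)# 4/7 · (3,3)+ 5/7 · (3,4)+ 5/7 · (3,5)# 1/4
Row 4: (4,1)# 5/5 · (4,2)# 5/8 · (4,3)+ 5/8 · (4,4)+ 6/7
Row 5: (5,1)# 5/5 · (5,2)# 6/8 · (5,3)+ 3/8 · (5,4)+ 5/7 · (5,5)+ 3/4
Row 6: (6,1)# 3/3 · (6,2)# 4/5 · (6,3)# 3/5 · (6,4)# 1/5 · (6,5)+ 2/3
The smallest same-type fraction is 1/5 at (2,5), which reduces to 1/5. Any threshold above that leaves this individual unsatisfied.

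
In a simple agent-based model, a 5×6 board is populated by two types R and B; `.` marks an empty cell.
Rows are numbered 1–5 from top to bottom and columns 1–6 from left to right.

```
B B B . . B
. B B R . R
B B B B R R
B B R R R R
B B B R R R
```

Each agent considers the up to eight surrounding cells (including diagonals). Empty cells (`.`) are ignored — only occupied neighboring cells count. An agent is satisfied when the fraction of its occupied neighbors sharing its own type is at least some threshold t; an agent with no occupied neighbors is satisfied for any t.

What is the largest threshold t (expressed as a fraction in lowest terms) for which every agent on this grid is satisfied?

0/1

Row 1: (1,1)B 2/2 · (1,2)B 4/4 · (1,3)B 3/4 · (1,6)B 0/1
Row 2: (2,2)B 7/7 · (2,3)B 6/7 · (2,4)R 1/5 · (2,6)R 2/3
Row 3: (3,1)B 4/4 · (3,2)B 6/7 · (3,3)B 5/8 · (3,4)B 2/7 · (3,5)R 6/7 · (3,6)R 4/4
Row 4: (4,1)B 5/5 · (4,2)B 7/8 · (4,3)R 2/8 · (4,4)R 5/8 · (4,5)R 7/8 · (4,6)R 5/5
Row 5: (5,1)B 3/3 · (5,2)B 4/5 · (5,3)B 2/5 · (5,4)R 4/5 · (5,5)R 5/5 · (5,6)R 3/3
The smallest same-type fraction is 0/1 at (1,6), which reduces to 0/1. Any threshold above that leaves this agent unsatisfied.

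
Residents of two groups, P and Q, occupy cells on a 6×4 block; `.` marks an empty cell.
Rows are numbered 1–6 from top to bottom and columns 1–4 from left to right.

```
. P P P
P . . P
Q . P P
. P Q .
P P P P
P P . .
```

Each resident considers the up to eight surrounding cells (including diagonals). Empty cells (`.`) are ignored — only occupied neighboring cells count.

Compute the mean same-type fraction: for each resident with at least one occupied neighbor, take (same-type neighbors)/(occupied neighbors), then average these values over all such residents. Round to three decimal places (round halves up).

(1,2)P 2/2
(1,3)P 3/3
(1,4)P 2/2
(2,1)P 1/2
(2,4)P 4/4
(3,1)Q 0/2
(3,3)P 3/4
(3,4)P 2/3
(4,2)P 4/6
(4,3)Q 0/6
(5,1)P 4/4
(5,2)P 5/6
(5,3)P 4/5
(5,4)P 1/2
(6,1)P 3/3
(6,2)P 4/4
Sum over 16 residents: 2/2 + 3/3 + 2/2 + 1/2 + 4/4 + 0/2 + 3/4 + 2/3 + 4/6 + 0/6 + 4/4 + 5/6 + 4/5 + 1/2 + 3/3 + 4/4 = 703/60; mean = 703/60 ÷ 16 = 703/960 = 0.732291… → 0.732.

0.732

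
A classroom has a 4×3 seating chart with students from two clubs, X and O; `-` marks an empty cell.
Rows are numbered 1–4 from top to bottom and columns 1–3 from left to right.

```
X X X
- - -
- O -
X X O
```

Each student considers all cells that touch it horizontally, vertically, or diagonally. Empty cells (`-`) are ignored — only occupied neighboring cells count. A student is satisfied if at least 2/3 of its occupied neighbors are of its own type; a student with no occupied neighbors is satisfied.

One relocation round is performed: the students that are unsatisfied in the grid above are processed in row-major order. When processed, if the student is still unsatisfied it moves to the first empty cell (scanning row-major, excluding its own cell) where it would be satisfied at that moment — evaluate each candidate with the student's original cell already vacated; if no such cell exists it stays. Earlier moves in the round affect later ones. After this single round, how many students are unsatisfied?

1

Initially unsatisfied (in order): (3,2), (4,1), (4,2), (4,3).
  (3,2): no empty cell satisfies it; stays.
  (4,1) → (2,1).
  (4,2) → (2,2).
  (4,3): now satisfied by earlier moves; stays.
Resulting grid:
X X X
X X -
- O -
- - O
Unsatisfied now: (3,2).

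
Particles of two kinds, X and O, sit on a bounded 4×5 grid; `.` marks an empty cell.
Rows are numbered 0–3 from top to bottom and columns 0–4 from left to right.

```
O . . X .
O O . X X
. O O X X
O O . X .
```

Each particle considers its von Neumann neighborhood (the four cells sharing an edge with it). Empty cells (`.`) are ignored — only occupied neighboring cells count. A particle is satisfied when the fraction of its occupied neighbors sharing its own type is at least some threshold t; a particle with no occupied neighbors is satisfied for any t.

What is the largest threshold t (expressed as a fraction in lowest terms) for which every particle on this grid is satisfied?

1/2

Row 0: (0,0)O 1/1 · (0,3)X 1/1
Row 1: (1,0)O 2/2 · (1,1)O 2/2 · (1,3)X 3/3 · (1,4)X 2/2
Row 2: (2,1)O 3/3 · (2,2)O 1/2 · (2,3)X 3/4 · (2,4)X 2/2
Row 3: (3,0)O 1/1 · (3,1)O 2/2 · (3,3)X 1/1
The smallest same-type fraction is 1/2 at (2,2), which reduces to 1/2. Any threshold above that leaves this particle unsatisfied.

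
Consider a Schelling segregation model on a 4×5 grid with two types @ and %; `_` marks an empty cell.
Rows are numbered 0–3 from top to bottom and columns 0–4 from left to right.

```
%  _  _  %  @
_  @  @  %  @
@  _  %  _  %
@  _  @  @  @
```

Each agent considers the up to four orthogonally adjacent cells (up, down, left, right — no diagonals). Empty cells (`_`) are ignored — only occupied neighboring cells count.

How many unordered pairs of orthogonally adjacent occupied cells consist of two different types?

Scan each occupied cell's neighbors to the right and below so each pair is counted once.
From row 0: 1 unlike of 3 pairs (running 1/3).
From row 1: 4 unlike of 5 pairs (running 5/8).
From row 2: 2 unlike of 3 pairs (running 7/11).
From row 3: 0 unlike of 2 pairs (running 7/13).
Total adjacent occupied pairs: 13; unlike-type pairs: 7.

7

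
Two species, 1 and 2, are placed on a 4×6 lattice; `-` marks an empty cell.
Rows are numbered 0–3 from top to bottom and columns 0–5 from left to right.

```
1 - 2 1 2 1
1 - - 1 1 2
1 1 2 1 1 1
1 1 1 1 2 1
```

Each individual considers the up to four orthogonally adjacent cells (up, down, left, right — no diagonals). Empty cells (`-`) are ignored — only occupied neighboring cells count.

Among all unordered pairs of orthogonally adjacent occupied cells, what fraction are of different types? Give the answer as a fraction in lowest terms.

Scan each occupied cell's neighbors to the right and below so each pair is counted once.
From row 0: 5 unlike of 7 pairs (running 5/7).
From row 1: 2 unlike of 6 pairs (running 7/13).
From row 2: 4 unlike of 11 pairs (running 11/24).
From row 3: 2 unlike of 5 pairs (running 13/29).
Total adjacent occupied pairs: 29; unlike-type pairs: 13.
13/29 is already in lowest terms.

13/29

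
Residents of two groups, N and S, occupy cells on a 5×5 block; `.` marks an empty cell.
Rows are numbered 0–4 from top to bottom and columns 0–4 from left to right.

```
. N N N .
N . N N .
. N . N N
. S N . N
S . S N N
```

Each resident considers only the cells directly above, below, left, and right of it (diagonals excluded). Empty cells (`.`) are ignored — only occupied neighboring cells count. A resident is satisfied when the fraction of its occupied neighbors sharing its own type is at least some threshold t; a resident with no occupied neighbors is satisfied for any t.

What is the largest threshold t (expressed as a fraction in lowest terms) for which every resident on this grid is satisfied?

Row 0: (0,1)N 1/1 · (0,2)N 3/3 · (0,3)N 2/2
Row 1: (1,0)N — no occupied neighbors · (1,2)N 2/2 · (1,3)N 3/3
Row 2: (2,1)N 0/1 · (2,3)N 2/2 · (2,4)N 2/2
Row 3: (3,1)S 0/2 · (3,2)N 0/2 · (3,4)N 2/2
Row 4: (4,0)S — no occupied neighbors · (4,2)S 0/2 · (4,3)N 1/2 · (4,4)N 2/2
The smallest same-type fraction is 0/1 at (2,1), which reduces to 0/1. Any threshold above that leaves this resident unsatisfied.

0/1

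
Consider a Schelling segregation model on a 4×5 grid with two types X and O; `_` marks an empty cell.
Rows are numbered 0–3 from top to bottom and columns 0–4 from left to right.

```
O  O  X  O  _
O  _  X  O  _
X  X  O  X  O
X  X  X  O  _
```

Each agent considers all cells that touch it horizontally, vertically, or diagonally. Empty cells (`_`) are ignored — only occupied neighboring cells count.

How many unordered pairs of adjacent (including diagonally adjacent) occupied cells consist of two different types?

Scan each occupied cell's neighbors to the right and below (and the two forward diagonals) so each pair is counted once.
Row 0: O(0,0)–O(0,1)= O(0,0)–O(1,0)= O(0,1)–X(0,2)≠ O(0,1)–X(1,2)≠ O(0,1)–O(1,0)= X(0,2)–O(0,3)≠ X(0,2)–X(1,2)= X(0,2)–O(1,3)≠ O(0,3)–O(1,3)= O(0,3)–X(1,2)≠  → 5/10 unlike.
Row 1: O(1,0)–X(2,0)≠ O(1,0)–X(2,1)≠ X(1,2)–O(1,3)≠ X(1,2)–O(2,2)≠ X(1,2)–X(2,3)= X(1,2)–X(2,1)= O(1,3)–X(2,3)≠ O(1,3)–O(2,4)= O(1,3)–O(2,2)=  → 5/9 unlike.
Row 2: X(2,0)–X(2,1)= X(2,0)–X(3,0)= X(2,0)–X(3,1)= X(2,1)–O(2,2)≠ X(2,1)–X(3,1)= X(2,1)–X(3,2)= X(2,1)–X(3,0)= O(2,2)–X(2,3)≠ O(2,2)–X(3,2)≠ O(2,2)–O(3,3)= O(2,2)–X(3,1)≠ X(2,3)–O(2,4)≠ X(2,3)–O(3,3)≠ X(2,3)–X(3,2)= O(2,4)–O(3,3)=  → 6/15 unlike.
Row 3: X(3,0)–X(3,1)= X(3,1)–X(3,2)= X(3,2)–O(3,3)≠  → 1/3 unlike.
Total adjacent occupied pairs: 37; unlike-type pairs: 17.

17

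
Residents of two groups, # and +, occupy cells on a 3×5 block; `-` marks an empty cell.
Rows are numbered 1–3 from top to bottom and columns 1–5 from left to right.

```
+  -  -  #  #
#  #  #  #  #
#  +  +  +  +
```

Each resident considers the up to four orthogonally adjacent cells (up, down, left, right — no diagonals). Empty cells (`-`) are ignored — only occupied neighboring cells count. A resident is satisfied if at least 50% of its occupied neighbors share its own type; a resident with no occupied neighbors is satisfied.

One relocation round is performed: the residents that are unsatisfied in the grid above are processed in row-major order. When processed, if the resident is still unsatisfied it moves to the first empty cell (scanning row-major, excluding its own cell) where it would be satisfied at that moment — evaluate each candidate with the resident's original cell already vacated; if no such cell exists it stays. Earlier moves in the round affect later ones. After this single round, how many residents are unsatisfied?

Initially unsatisfied (in order): (1,1), (3,2).
  (1,1): no empty cell satisfies it; stays.
  (3,2) → (1,2).
Resulting grid:
+ + - # #
# # # # #
# - + + +
All satisfied now.

0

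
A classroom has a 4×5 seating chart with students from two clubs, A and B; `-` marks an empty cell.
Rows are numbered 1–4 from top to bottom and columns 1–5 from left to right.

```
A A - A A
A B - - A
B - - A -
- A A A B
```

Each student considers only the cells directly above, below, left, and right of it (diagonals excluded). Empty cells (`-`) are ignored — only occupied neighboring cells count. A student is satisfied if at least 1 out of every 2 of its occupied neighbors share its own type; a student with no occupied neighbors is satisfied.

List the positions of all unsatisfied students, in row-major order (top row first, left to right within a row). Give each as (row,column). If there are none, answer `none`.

Row 1: (1,1)A 2/2 ✓ · (1,2)A 1/2 ✓ · (1,4)A 1/1 ✓ · (1,5)A 2/2 ✓
Row 2: (2,1)A 1/3 ✗ · (2,2)B 0/2 ✗ · (2,5)A 1/1 ✓
Row 3: (3,1)B 0/1 ✗ · (3,4)A 1/1 ✓
Row 4: (4,2)A 1/1 ✓ · (4,3)A 2/2 ✓ · (4,4)A 2/3 ✓ · (4,5)B 0/1 ✗

(2,1), (2,2), (3,1), (4,5)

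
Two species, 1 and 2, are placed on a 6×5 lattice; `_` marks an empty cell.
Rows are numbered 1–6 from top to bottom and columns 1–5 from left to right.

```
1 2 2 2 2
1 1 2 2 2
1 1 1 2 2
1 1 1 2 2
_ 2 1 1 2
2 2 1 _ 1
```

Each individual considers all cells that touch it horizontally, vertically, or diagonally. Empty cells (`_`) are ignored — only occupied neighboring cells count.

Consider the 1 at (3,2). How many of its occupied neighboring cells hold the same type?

7

Occupied neighbors of (3,2): (2,1)=1, (2,2)=1, (2,3)=2, (3,1)=1, (3,3)=1, (4,1)=1, (4,2)=1, (4,3)=1.
Same type (1): 7 of 8.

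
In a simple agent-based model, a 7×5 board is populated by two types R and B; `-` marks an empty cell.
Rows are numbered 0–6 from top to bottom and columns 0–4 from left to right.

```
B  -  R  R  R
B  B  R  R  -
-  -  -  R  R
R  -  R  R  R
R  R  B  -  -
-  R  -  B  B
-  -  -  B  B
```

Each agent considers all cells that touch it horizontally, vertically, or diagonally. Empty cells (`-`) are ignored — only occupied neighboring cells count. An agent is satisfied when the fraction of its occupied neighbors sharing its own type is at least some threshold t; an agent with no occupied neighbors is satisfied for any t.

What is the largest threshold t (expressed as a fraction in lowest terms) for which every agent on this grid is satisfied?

1/5

(0,0)B 2/2
(0,2)R 3/4
(0,3)R 4/4
(0,4)R 2/2
(1,0)B 2/2
(1,1)B 2/4
(1,2)R 4/5
(1,3)R 6/6
(2,3)R 6/6
(2,4)R 4/4
(3,0)R 2/2
(3,2)R 3/4
(3,3)R 4/5
(3,4)R 3/3
(4,0)R 3/3
(4,1)R 4/5
(4,2)B 1/5
(5,1)R 2/3
(5,3)B 4/4
(5,4)B 3/3
(6,3)B 3/3
(6,4)B 3/3
The smallest same-type fraction is 1/5 at (4,2), which reduces to 1/5. Any threshold above that leaves this agent unsatisfied.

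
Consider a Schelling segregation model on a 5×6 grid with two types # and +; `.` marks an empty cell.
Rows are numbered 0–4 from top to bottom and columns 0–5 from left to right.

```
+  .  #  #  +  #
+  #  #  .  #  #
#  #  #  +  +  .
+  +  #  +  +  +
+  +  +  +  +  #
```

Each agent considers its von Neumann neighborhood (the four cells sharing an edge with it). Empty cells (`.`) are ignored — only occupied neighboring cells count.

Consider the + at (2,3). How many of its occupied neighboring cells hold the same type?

Occupied neighbors of (2,3): (3,3)=+, (2,2)=#, (2,4)=+.
Same type (+): 2 of 3.

2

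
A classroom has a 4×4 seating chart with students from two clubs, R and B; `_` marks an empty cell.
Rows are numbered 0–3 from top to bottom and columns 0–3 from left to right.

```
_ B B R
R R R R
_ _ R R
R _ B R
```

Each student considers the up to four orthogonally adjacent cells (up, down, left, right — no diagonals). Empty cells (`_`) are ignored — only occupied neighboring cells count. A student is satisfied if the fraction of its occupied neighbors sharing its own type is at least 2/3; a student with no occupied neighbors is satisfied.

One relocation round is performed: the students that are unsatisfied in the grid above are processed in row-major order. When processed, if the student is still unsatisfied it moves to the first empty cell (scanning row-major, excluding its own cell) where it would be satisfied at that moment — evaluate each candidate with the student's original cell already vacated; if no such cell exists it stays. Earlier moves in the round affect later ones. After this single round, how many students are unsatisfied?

3

Initially unsatisfied (in order): (0,1), (0,2), (0,3), (3,2), (3,3).
  (0,1): no empty cell satisfies it; stays.
  (0,2): no empty cell satisfies it; stays.
  (0,3) → (2,0).
  (3,2): no empty cell satisfies it; stays.
  (3,3) → (2,1).
Resulting grid:
_ B B _
R R R R
R R R R
R _ B _
Unsatisfied now: (0,1), (0,2), (3,2).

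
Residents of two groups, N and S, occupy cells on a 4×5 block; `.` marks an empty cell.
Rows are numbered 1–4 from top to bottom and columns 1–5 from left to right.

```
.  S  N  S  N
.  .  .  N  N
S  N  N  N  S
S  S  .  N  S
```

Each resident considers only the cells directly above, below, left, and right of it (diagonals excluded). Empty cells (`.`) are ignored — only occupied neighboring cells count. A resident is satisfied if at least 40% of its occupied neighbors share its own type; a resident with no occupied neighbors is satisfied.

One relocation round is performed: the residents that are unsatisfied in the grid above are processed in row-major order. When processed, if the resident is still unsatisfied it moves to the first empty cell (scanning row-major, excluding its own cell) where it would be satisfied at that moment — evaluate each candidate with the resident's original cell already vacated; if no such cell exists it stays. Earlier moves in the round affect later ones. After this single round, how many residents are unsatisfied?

1

Initially unsatisfied (in order): (1,2), (1,3), (1,4), (3,2), (3,5).
  (1,2) → (1,1).
  (1,3) → (2,2).
  (1,4) → (1,2).
  (3,2): now satisfied by earlier moves; stays.
  (3,5) → (1,3).
Resulting grid:
S S S . N
. N . N N
S N N N .
S S . N S
Unsatisfied now: (4,5).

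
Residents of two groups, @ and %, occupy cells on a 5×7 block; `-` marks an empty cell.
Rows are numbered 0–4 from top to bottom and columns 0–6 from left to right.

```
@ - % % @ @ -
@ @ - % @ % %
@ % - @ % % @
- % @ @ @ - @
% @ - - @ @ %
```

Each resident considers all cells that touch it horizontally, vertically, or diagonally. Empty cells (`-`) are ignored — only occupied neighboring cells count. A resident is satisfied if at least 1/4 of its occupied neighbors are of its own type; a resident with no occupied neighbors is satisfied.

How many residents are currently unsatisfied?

2

(0,0)@ 2/2 ✓
(0,2)% 2/3 ✓
(0,3)% 2/4 ✓
(0,4)@ 2/5 ✓
(0,5)@ 2/4 ✓
(1,0)@ 3/4 ✓
(1,1)@ 3/5 ✓
(1,3)% 3/6 ✓
(1,4)@ 3/8 ✓
(1,5)% 3/7 ✓
(1,6)% 2/4 ✓
(2,0)@ 2/4 ✓
(2,1)% 1/5 ✗
(2,3)@ 4/6 ✓
(2,4)% 3/7 ✓
(2,5)% 3/7 ✓
(2,6)@ 1/4 ✓
(3,1)% 2/5 ✓
(3,2)@ 3/5 ✓
(3,3)@ 4/5 ✓
(3,4)@ 4/6 ✓
(3,6)@ 2/4 ✓
(4,0)% 1/2 ✓
(4,1)@ 1/3 ✓
(4,4)@ 3/3 ✓
(4,5)@ 3/4 ✓
(4,6)% 0/2 ✗
Unsatisfied: (2,1), (4,6) — 2 in total.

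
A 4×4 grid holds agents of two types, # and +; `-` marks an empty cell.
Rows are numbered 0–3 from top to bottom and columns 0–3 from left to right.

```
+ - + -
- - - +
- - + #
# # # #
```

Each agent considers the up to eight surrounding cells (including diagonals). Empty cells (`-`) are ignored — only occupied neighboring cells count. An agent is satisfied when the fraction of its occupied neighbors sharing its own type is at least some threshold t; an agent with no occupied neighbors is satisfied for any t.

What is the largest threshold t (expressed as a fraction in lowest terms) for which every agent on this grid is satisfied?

1/5

Row 0: (0,0)+ — no occupied neighbors · (0,2)+ 1/1
Row 1: (1,3)+ 2/3
Row 2: (2,2)+ 1/5 · (2,3)# 2/4
Row 3: (3,0)# 1/1 · (3,1)# 2/3 · (3,2)# 3/4 · (3,3)# 2/3
The smallest same-type fraction is 1/5 at (2,2), which reduces to 1/5. Any threshold above that leaves this agent unsatisfied.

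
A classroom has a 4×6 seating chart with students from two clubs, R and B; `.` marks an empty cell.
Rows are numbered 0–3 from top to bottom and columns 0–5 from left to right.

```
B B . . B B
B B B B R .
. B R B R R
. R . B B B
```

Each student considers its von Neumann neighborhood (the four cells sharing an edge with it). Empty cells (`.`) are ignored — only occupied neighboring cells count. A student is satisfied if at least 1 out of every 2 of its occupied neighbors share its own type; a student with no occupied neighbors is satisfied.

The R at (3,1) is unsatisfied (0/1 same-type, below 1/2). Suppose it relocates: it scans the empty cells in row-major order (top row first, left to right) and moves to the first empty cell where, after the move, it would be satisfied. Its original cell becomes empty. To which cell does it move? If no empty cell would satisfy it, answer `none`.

(1,5)

Vacating (3,1). Empty cells in order:
  (0,2): 0/2 same-type → still unsatisfied.
  (0,3): 0/2 same-type → still unsatisfied.
  (1,5): 2/3 same-type → satisfied — stop here.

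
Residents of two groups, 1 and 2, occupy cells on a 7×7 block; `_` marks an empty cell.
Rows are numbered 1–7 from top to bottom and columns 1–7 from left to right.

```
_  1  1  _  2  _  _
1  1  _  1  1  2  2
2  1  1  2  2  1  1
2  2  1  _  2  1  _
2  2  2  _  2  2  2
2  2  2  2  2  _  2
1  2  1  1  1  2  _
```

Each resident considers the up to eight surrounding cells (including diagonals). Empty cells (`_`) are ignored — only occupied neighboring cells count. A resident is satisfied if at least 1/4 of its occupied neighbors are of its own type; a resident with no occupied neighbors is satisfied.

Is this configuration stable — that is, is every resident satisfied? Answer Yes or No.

No

(1,2)1 3/3 ok
(1,3)1 3/3 ok
(1,5)2 1/3 ok
(2,1)1 3/4 ok
(2,2)1 5/6 ok
(2,4)1 3/6 ok
(2,5)1 2/6 ok
(2,6)2 3/6 ok
(2,7)2 1/3 ok
(3,1)2 2/5 ok
(3,2)1 4/7 ok
(3,3)1 4/6 ok
(3,4)2 2/6 ok
(3,5)2 3/7 ok
(3,6)1 3/7 ok
(3,7)1 2/4 ok
(4,1)2 4/5 ok
(4,2)2 5/8 ok
(4,3)1 2/6 ok
(4,5)2 4/6 ok
(4,6)1 2/7 ok
(5,1)2 5/5 ok
(5,2)2 7/8 ok
(5,3)2 5/6 ok
(5,5)2 4/5 ok
(5,6)2 5/6 ok
(5,7)2 2/3 ok
(6,1)2 4/5 ok
(6,2)2 6/8 ok
(6,3)2 5/7 ok
(6,4)2 4/7 ok
(6,5)2 4/6 ok
(6,7)2 3/3 ok
(7,1)1 0/3 unhappy
(7,2)2 3/5 ok
(7,3)1 1/5 unhappy
(7,4)1 2/5 ok
(7,5)1 1/4 ok
(7,6)2 2/3 ok
For instance (7,1) has only 0/3 same-type neighbors, below 1/4.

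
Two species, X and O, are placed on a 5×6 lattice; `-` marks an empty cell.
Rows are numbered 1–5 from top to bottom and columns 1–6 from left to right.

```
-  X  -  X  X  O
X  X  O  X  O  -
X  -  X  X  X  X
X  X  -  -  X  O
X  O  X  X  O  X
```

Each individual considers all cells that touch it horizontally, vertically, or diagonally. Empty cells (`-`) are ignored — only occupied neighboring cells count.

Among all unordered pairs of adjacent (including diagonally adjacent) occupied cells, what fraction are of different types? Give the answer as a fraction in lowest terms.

4/9

Scan each occupied cell's neighbors to the right and below (and the two forward diagonals) so each pair is counted once.
Row 1: X(1,2)–X(2,2)= X(1,2)–O(2,3)≠ X(1,2)–X(2,1)= X(1,4)–X(1,5)= X(1,4)–X(2,4)= X(1,4)–O(2,5)≠ X(1,4)–O(2,3)≠ X(1,5)–O(1,6)≠ X(1,5)–O(2,5)≠ X(1,5)–X(2,4)= O(1,6)–O(2,5)=  → 5/11 unlike.
Row 2: X(2,1)–X(2,2)= X(2,1)–X(3,1)= X(2,2)–O(2,3)≠ X(2,2)–X(3,3)= X(2,2)–X(3,1)= O(2,3)–X(2,4)≠ O(2,3)–X(3,3)≠ O(2,3)–X(3,4)≠ X(2,4)–O(2,5)≠ X(2,4)–X(3,4)= X(2,4)–X(3,5)= X(2,4)–X(3,3)= O(2,5)–X(3,5)≠ O(2,5)–X(3,6)≠ O(2,5)–X(3,4)≠  → 8/15 unlike.
Row 3: X(3,1)–X(4,1)= X(3,1)–X(4,2)= X(3,3)–X(3,4)= X(3,3)–X(4,2)= X(3,4)–X(3,5)= X(3,4)–X(4,5)= X(3,5)–X(3,6)= X(3,5)–X(4,5)= X(3,5)–O(4,6)≠ X(3,6)–O(4,6)≠ X(3,6)–X(4,5)=  → 2/11 unlike.
Row 4: X(4,1)–X(4,2)= X(4,1)–X(5,1)= X(4,1)–O(5,2)≠ X(4,2)–O(5,2)≠ X(4,2)–X(5,3)= X(4,2)–X(5,1)= X(4,5)–O(4,6)≠ X(4,5)–O(5,5)≠ X(4,5)–X(5,6)= X(4,5)–X(5,4)= O(4,6)–X(5,6)≠ O(4,6)–O(5,5)=  → 5/12 unlike.
Row 5: X(5,1)–O(5,2)≠ O(5,2)–X(5,3)≠ X(5,3)–X(5,4)= X(5,4)–O(5,5)≠ O(5,5)–X(5,6)≠  → 4/5 unlike.
Total adjacent occupied pairs: 54; unlike-type pairs: 24.
24/54 reduces to 4/9.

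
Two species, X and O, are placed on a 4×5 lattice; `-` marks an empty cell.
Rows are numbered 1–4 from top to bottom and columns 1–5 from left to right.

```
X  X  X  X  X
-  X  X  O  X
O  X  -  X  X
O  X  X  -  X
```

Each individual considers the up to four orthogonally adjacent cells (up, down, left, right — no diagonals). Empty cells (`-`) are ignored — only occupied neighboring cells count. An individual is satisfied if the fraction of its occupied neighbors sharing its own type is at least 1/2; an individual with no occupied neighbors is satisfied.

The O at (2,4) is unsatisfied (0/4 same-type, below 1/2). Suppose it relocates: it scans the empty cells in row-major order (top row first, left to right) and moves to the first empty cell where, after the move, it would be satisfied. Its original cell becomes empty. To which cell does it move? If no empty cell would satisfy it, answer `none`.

Vacating (2,4). Empty cells in order:
  (2,1): 1/3 same-type → still unsatisfied.
  (3,3): 0/4 same-type → still unsatisfied.
  (4,4): 0/3 same-type → still unsatisfied.

none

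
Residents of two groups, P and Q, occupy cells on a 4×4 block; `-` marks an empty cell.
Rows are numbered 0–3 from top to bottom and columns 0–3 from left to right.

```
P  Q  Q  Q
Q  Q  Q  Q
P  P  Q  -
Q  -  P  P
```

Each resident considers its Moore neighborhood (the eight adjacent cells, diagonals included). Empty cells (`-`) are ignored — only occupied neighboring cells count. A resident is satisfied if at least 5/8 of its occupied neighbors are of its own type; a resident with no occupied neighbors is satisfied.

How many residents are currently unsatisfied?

7

Row 0: (0,0)P 0/3 not · (0,1)Q 4/5 satisfied · (0,2)Q 5/5 satisfied · (0,3)Q 3/3 satisfied
Row 1: (1,0)Q 2/5 not · (1,1)Q 5/8 satisfied · (1,2)Q 6/7 satisfied · (1,3)Q 4/4 satisfied
Row 2: (2,0)P 1/4 not · (2,1)P 2/7 not · (2,2)Q 3/6 not
Row 3: (3,0)Q 0/2 not · (3,2)P 2/3 satisfied · (3,3)P 1/2 not
Unsatisfied: (0,0), (1,0), (2,0), (2,1), (2,2), (3,0), (3,3) — 7 in total.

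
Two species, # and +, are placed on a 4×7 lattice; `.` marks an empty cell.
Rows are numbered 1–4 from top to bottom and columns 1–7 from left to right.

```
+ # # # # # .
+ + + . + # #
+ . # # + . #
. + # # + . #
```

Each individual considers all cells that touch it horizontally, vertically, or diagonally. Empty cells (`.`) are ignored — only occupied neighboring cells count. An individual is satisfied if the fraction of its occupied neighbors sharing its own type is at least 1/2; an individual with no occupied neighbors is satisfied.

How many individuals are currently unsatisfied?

7

Row 1: (1,1)+ 2/3 satisfied · (1,2)# 1/5 not · (1,3)# 2/4 satisfied · (1,4)# 2/4 satisfied · (1,5)# 3/4 satisfied · (1,6)# 3/4 satisfied
Row 2: (2,1)+ 3/4 satisfied · (2,2)+ 4/7 satisfied · (2,3)+ 1/6 not · (2,5)+ 1/6 not · (2,6)# 4/6 satisfied · (2,7)# 3/3 satisfied
Row 3: (3,1)+ 3/3 satisfied · (3,3)# 3/6 satisfied · (3,4)# 3/7 not · (3,5)+ 2/5 not · (3,7)# 3/3 satisfied
Row 4: (4,2)+ 1/3 not · (4,3)# 3/4 satisfied · (4,4)# 3/5 satisfied · (4,5)+ 1/3 not · (4,7)# 1/1 satisfied
Unsatisfied: (1,2), (2,3), (2,5), (3,4), (3,5), (4,2), (4,5) — 7 in total.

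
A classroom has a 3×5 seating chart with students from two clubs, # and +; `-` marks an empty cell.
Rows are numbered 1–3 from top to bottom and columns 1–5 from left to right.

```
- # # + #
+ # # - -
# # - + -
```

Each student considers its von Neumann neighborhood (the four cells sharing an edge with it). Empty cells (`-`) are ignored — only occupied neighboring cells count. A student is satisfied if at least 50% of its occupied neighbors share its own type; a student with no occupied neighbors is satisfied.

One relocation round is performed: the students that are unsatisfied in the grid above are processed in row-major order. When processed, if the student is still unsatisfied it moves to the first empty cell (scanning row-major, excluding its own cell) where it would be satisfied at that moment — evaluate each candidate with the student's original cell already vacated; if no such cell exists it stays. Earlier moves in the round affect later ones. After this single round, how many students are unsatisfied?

Initially unsatisfied (in order): (1,4), (1,5), (2,1).
  (1,4) → (1,1).
  (1,5): now satisfied by earlier moves; stays.
  (2,1) → (2,4).
Resulting grid:
+ # # - #
- # # + -
# # - + -
Unsatisfied now: (1,1).

1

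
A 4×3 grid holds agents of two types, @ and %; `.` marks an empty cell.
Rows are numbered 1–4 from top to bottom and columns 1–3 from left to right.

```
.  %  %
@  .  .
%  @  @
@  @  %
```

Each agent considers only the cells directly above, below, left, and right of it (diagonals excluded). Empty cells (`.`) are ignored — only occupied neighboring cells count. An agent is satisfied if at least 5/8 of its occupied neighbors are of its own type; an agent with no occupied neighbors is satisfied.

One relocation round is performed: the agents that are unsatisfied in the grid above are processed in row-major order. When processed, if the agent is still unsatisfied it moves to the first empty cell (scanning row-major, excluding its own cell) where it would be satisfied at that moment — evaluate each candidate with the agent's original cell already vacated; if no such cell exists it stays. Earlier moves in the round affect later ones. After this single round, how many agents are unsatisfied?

Initially unsatisfied (in order): (2,1), (3,1), (3,3), (4,1), (4,3).
  (2,1): no empty cell satisfies it; stays.
  (3,1): no empty cell satisfies it; stays.
  (3,3) → (2,2).
  (4,1): no empty cell satisfies it; stays.
  (4,3): no empty cell satisfies it; stays.
Resulting grid:
. % %
@ @ .
% @ .
@ @ %
Unsatisfied now: (1,2), (2,1), (3,1), (4,1), (4,3).

5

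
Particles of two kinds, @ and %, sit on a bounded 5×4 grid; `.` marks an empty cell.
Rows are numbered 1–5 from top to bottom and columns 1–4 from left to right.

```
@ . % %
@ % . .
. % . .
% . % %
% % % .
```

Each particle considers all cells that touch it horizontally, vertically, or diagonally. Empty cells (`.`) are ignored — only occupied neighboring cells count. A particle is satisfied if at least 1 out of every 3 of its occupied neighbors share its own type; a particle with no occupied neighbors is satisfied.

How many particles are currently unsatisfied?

0

Row 1: (1,1)@ 1/2 ok · (1,3)% 2/2 ok · (1,4)% 1/1 ok
Row 2: (2,1)@ 1/3 ok · (2,2)% 2/4 ok
Row 3: (3,2)% 3/4 ok
Row 4: (4,1)% 3/3 ok · (4,3)% 4/4 ok · (4,4)% 2/2 ok
Row 5: (5,1)% 2/2 ok · (5,2)% 4/4 ok · (5,3)% 3/3 ok
Every one meets the threshold.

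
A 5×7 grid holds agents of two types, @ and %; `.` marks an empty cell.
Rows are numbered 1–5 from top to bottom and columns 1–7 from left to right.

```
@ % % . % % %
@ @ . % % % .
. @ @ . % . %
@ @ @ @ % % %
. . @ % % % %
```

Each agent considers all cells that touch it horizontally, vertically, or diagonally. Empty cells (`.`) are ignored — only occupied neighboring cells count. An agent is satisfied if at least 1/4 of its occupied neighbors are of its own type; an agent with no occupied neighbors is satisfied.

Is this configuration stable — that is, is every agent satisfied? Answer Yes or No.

Yes

(1,1)@ 2/3 satisfied
(1,2)% 1/4 satisfied
(1,3)% 2/3 satisfied
(1,5)% 4/4 satisfied
(1,6)% 4/4 satisfied
(1,7)% 2/2 satisfied
(2,1)@ 3/4 satisfied
(2,2)@ 4/6 satisfied
(2,4)% 4/5 satisfied
(2,5)% 5/5 satisfied
(2,6)% 6/6 satisfied
(3,2)@ 6/6 satisfied
(3,3)@ 5/6 satisfied
(3,5)% 5/6 satisfied
(3,7)% 3/3 satisfied
(4,1)@ 2/2 satisfied
(4,2)@ 5/5 satisfied
(4,3)@ 5/6 satisfied
(4,4)@ 3/7 satisfied
(4,5)% 5/6 satisfied
(4,6)% 7/7 satisfied
(4,7)% 4/4 satisfied
(5,3)@ 3/4 satisfied
(5,4)% 2/5 satisfied
(5,5)% 4/5 satisfied
(5,6)% 5/5 satisfied
(5,7)% 3/3 satisfied
All meet the threshold, so the configuration is stable.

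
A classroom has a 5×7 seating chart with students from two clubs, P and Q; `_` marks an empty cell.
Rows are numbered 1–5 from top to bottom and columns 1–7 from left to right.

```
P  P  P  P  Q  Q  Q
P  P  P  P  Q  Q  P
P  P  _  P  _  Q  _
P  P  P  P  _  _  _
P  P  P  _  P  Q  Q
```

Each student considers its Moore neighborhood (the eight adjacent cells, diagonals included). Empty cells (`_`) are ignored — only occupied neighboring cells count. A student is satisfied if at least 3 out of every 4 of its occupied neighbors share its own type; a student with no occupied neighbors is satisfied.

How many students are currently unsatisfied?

Row 1: (1,1)P 3/3 ok · (1,2)P 5/5 ok · (1,3)P 5/5 ok · (1,4)P 3/5 unhappy · (1,5)Q 3/5 unhappy · (1,6)Q 4/5 ok · (1,7)Q 2/3 unhappy
Row 2: (2,1)P 5/5 ok · (2,2)P 7/7 ok · (2,3)P 7/7 ok · (2,4)P 4/6 unhappy · (2,5)Q 4/7 unhappy · (2,6)Q 5/6 ok · (2,7)P 0/4 unhappy
Row 3: (3,1)P 5/5 ok · (3,2)P 7/7 ok · (3,4)P 4/5 ok · (3,6)Q 2/3 unhappy
Row 4: (4,1)P 5/5 ok · (4,2)P 7/7 ok · (4,3)P 6/6 ok · (4,4)P 4/4 ok
Row 5: (5,1)P 3/3 ok · (5,2)P 5/5 ok · (5,3)P 4/4 ok · (5,5)P 1/2 unhappy · (5,6)Q 1/2 unhappy · (5,7)Q 1/1 ok
Unsatisfied: (1,4), (1,5), (1,7), (2,4), (2,5), (2,7), (3,6), (5,5), (5,6) — 9 in total.

9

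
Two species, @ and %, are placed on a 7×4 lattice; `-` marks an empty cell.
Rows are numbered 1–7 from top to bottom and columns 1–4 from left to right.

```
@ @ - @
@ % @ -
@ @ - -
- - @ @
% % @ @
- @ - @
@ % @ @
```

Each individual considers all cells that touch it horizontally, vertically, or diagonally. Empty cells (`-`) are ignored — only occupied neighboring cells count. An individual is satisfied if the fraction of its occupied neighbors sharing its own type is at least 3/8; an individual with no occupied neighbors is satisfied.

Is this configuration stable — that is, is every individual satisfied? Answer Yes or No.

No

Row 1: (1,1)@ 2/3 satisfied · (1,2)@ 3/4 satisfied · (1,4)@ 1/1 satisfied
Row 2: (2,1)@ 4/5 satisfied · (2,2)% 0/6 not · (2,3)@ 3/4 satisfied
Row 3: (3,1)@ 2/3 satisfied · (3,2)@ 4/5 satisfied
Row 4: (4,3)@ 4/5 satisfied · (4,4)@ 3/3 satisfied
Row 5: (5,1)% 1/2 satisfied · (5,2)% 1/4 not · (5,3)@ 5/6 satisfied · (5,4)@ 4/4 satisfied
Row 6: (6,2)@ 3/6 satisfied · (6,4)@ 4/4 satisfied
Row 7: (7,1)@ 1/2 satisfied · (7,2)% 0/3 not · (7,3)@ 3/4 satisfied · (7,4)@ 2/2 satisfied
For instance (2,2) has only 0/6 same-type neighbors, below 3/8.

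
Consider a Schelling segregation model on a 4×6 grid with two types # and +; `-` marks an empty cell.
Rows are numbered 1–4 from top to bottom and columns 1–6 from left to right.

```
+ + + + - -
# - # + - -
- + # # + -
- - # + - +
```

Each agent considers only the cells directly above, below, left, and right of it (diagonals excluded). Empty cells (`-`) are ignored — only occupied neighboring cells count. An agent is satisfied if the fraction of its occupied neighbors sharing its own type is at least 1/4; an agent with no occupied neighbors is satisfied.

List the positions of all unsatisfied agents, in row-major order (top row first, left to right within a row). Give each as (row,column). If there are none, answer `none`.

(2,1), (3,2), (3,5), (4,4)

Row 1: (1,1)+ 1/2 satisfied · (1,2)+ 2/2 satisfied · (1,3)+ 2/3 satisfied · (1,4)+ 2/2 satisfied
Row 2: (2,1)# 0/1 not · (2,3)# 1/3 satisfied · (2,4)+ 1/3 satisfied
Row 3: (3,2)+ 0/1 not · (3,3)# 3/4 satisfied · (3,4)# 1/4 satisfied · (3,5)+ 0/1 not
Row 4: (4,3)# 1/2 satisfied · (4,4)+ 0/2 not · (4,6)+ 0/0 satisfied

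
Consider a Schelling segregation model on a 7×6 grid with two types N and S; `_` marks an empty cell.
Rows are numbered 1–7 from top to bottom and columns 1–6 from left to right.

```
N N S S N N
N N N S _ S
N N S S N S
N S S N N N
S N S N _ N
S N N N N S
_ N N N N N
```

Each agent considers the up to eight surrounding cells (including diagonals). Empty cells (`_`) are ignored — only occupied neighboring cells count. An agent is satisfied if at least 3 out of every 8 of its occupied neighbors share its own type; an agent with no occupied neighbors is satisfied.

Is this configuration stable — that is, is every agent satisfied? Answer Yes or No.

No

Row 1: (1,1)N 3/3 ok · (1,2)N 4/5 ok · (1,3)S 2/5 ok · (1,4)S 2/4 ok · (1,5)N 1/4 unhappy · (1,6)N 1/2 ok
Row 2: (2,1)N 5/5 ok · (2,2)N 6/8 ok · (2,3)N 3/8 ok · (2,4)S 4/7 ok · (2,6)S 1/4 unhappy
Row 3: (3,1)N 4/5 ok · (3,2)N 5/8 ok · (3,3)S 4/8 ok · (3,4)S 3/7 ok · (3,5)N 3/7 ok · (3,6)S 1/4 unhappy
Row 4: (4,1)N 3/5 ok · (4,2)S 4/8 ok · (4,3)S 4/8 ok · (4,4)N 3/7 ok · (4,5)N 5/7 ok · (4,6)N 3/4 ok
Row 5: (5,1)S 2/5 ok · (5,2)N 3/8 ok · (5,3)S 2/8 unhappy · (5,4)N 5/7 ok · (5,6)N 3/4 ok
Row 6: (6,1)S 1/4 unhappy · (6,2)N 4/7 ok · (6,3)N 7/8 ok · (6,4)N 6/7 ok · (6,5)N 6/7 ok · (6,6)S 0/4 unhappy
Row 7: (7,2)N 3/4 ok · (7,3)N 5/5 ok · (7,4)N 5/5 ok · (7,5)N 4/5 ok · (7,6)N 2/3 ok
For instance (1,5) has only 1/4 same-type neighbors, below 3/8.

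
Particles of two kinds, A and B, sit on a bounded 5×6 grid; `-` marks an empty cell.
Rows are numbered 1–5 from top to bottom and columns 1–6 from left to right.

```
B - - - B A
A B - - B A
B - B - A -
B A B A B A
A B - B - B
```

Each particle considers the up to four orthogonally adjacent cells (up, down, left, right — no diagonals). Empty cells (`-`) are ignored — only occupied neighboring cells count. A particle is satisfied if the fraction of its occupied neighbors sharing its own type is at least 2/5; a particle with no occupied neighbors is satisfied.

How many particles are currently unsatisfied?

Row 1: (1,1)B 0/1 not · (1,5)B 1/2 satisfied · (1,6)A 1/2 satisfied
Row 2: (2,1)A 0/3 not · (2,2)B 0/1 not · (2,5)B 1/3 not · (2,6)A 1/2 satisfied
Row 3: (3,1)B 1/2 satisfied · (3,3)B 1/1 satisfied · (3,5)A 0/2 not
Row 4: (4,1)B 1/3 not · (4,2)A 0/3 not · (4,3)B 1/3 not · (4,4)A 0/3 not · (4,5)B 0/3 not · (4,6)A 0/2 not
Row 5: (5,1)A 0/2 not · (5,2)B 0/2 not · (5,4)B 0/1 not · (5,6)B 0/1 not
Unsatisfied: (1,1), (2,1), (2,2), (2,5), (3,5), (4,1), (4,2), (4,3), (4,4), (4,5), (4,6), (5,1), (5,2), (5,4), (5,6) — 15 in total.

15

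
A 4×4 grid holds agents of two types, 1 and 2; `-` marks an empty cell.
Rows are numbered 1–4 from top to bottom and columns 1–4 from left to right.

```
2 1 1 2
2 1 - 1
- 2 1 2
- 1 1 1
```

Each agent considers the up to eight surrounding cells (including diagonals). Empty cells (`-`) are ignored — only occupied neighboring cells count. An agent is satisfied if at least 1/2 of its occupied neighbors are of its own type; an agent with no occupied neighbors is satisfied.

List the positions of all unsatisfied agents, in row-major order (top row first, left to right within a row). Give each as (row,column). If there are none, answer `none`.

(1,1)2 1/3 unhappy
(1,2)1 2/4 ok
(1,3)1 3/4 ok
(1,4)2 0/2 unhappy
(2,1)2 2/4 ok
(2,2)1 3/6 ok
(2,4)1 2/4 ok
(3,2)2 1/5 unhappy
(3,3)1 5/7 ok
(3,4)2 0/4 unhappy
(4,2)1 2/3 ok
(4,3)1 3/5 ok
(4,4)1 2/3 ok

(1,1), (1,4), (3,2), (3,4)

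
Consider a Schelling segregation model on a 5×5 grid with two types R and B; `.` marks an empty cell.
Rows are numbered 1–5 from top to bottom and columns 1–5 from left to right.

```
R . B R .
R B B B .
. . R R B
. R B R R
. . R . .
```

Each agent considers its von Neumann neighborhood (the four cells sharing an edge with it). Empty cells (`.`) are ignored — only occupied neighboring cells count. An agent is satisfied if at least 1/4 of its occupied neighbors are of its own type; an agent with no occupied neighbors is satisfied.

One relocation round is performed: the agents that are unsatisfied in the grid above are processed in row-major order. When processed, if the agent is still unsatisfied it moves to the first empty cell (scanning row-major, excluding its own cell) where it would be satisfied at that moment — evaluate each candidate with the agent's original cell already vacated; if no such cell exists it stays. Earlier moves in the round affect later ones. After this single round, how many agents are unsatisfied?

Initially unsatisfied (in order): (1,4), (3,5), (4,2), (4,3), (5,3).
  (1,4) → (1,2).
  (3,5) → (1,4).
  (4,2) → (3,1).
  (4,3) → (1,5).
  (5,3): now satisfied by earlier moves; stays.
Resulting grid:
R R B B B
R B B B .
R . R R .
. . . R R
. . R . .
All satisfied now.

0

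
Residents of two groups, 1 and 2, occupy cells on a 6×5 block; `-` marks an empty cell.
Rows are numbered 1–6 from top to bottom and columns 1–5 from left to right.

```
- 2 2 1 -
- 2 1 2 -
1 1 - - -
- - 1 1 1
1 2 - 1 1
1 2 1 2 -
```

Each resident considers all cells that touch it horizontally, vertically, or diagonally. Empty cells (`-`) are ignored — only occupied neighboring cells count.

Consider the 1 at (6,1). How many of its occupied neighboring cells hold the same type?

1

Occupied neighbors of (6,1): (5,1)=1, (5,2)=2, (6,2)=2.
Same type (1): 1 of 3.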